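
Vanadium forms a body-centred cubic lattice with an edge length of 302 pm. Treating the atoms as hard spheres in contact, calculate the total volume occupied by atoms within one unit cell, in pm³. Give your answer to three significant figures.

In a BCC lattice atoms touch along the body diagonal, so √3·a = 4r, so r = 0.4330a = 130.8 pm.
V_atoms = Z × (4/3)πr³ = 2 × (4/3)π × (130.8)³ = 1.87 × 10^7 pm³.

1.87 × 10^7 pm³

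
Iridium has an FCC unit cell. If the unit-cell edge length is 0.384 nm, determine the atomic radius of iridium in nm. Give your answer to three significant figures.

0.136 nm

In an FCC lattice, atoms touch along the face diagonal, so √2·a = 4r.
r = √2·a/4 = 1.4142 × 0.384 / 4 = 0.136 nm.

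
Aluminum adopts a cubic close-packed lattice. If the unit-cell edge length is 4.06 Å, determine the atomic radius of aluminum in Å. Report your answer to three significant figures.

In an FCC lattice, atoms touch along the face diagonal, so √2·a = 4r.
r = √2·a/4 = 1.4142 × 4.06 / 4 = 1.44 Å.

1.44 Å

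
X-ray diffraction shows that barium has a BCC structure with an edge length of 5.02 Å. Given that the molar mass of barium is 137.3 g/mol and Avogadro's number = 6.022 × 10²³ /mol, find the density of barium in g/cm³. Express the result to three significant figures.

A BCC unit cell contains Z = 2 atoms.
Cell volume: a³ = (5.02 Å)³ = (5.020 × 10^-8 cm)³ = 1.265 × 10^-22 cm³.
ρ = Z·M/(N_A·a³) = 2 × 137.3 / (6.022 × 10²³ × 1.265 × 10^-22) = 3.605 g/cm³.

3.60 g/cm³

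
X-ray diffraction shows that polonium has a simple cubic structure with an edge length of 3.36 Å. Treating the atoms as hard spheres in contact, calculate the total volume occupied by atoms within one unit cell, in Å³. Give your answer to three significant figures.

19.9 Å³

In a simple cubic lattice atoms touch along the cell edge, so a = 2r, so r = 0.5000a = 1.680 Å.
V_atoms = Z × (4/3)πr³ = 1 × (4/3)π × (1.680)³ = 19.9 Å³.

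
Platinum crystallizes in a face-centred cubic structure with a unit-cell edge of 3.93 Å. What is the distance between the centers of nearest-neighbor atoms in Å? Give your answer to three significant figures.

2.78 Å

In an FCC structure, atoms touch along the face diagonal, so √2·a = 4r; the nearest-neighbor distance equals 2r = 0.7071·a.
d = 0.7071 × 3.93 = 2.78 Å.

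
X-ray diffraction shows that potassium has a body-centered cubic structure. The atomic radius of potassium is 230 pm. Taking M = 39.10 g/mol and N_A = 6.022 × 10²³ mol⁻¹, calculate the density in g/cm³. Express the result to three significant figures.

0.867 g/cm³

In a BCC lattice, atoms touch along the body diagonal, so √3·a = 4r, giving a = 531.2 pm = 5.312 × 10^-8 cm.
With Z = 2, ρ = Z·M/(N_A·a³) = 2 × 39.10 / (6.022 × 10²³ × 1.499 × 10^-22) = 0.8665 g/cm³.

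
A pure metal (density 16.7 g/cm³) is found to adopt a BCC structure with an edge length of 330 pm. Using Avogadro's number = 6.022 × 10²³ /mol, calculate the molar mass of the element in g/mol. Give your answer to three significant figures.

A BCC cell has Z = 2 atoms; a = 3.300 × 10^-8 cm.
M = ρ·N_A·a³/Z = 16.7 × 6.022 × 10²³ × 3.594 × 10^-23 / 2 = 181 g/mol.

181 g/mol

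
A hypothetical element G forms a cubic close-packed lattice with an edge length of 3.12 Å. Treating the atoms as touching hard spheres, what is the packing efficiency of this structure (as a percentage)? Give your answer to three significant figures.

In an FCC lattice atoms touch along the face diagonal, so √2·a = 4r, so r = 0.3536a = 1.103 Å.
Packing fraction = Z·(4/3)πr³ / a³ = 4 × (4/3)π × (1.103)³ / (3.12)³ = 0.7405 = 74.0%.

74.0%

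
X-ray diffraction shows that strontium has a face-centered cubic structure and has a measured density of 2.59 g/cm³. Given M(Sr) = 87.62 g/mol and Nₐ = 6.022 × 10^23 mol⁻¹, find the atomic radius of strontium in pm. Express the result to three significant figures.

For an FCC cell (Z = 4), a³ = Z·M/(N_A·ρ) = 4 × 87.62 / (6.022 × 10²³ × 2.590) = 2.247 × 10^-22 cm³, so a = 6.080 × 10^-8 cm = 608.0 pm.
Atoms touch along the face diagonal, so √2·a = 4r, so r = 0.3536 × a = 215 pm.

215 pm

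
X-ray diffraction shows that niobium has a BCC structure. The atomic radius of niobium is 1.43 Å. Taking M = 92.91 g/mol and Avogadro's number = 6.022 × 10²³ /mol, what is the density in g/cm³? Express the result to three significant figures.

8.57 g/cm³

In a BCC lattice, atoms touch along the body diagonal, so √3·a = 4r, giving a = 3.302 Å = 3.302 × 10^-8 cm.
With Z = 2, ρ = Z·M/(N_A·a³) = 2 × 92.91 / (6.022 × 10²³ × 3.602 × 10^-23) = 8.567 g/cm³.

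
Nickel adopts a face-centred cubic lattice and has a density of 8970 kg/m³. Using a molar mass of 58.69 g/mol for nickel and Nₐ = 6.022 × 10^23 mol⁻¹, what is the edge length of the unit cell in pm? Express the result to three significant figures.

With Z = 4 atoms per FCC cell, a³ = Z·M/(N_A·ρ) = 4 × 58.69 / (6.022 × 10²³ × 8.970 g/cm³) = 4.346 × 10^-23 cm³.
a = (4.346 × 10^-23)^(1/3) = 3.516 × 10^-8 cm = 352 pm.

352 pm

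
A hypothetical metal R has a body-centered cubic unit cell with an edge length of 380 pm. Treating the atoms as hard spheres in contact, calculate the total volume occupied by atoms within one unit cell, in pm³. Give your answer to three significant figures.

3.73 × 10^7 pm³

In a BCC lattice atoms touch along the body diagonal, so √3·a = 4r, so r = 0.4330a = 164.5 pm.
V_atoms = Z × (4/3)πr³ = 2 × (4/3)π × (164.5)³ = 3.73 × 10^7 pm³.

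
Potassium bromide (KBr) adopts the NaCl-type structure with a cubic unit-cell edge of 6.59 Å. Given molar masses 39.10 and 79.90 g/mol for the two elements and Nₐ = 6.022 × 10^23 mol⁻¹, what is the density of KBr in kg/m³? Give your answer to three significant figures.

The NaCl-type structure contains Z = 4 formula units per cell; M(KBr) = 39.10 + 79.90 = 119.0 g/mol.
a³ = (6.590 × 10^-8 cm)³ = 2.862 × 10^-22 cm³.
ρ = 4 × 119.0 / (6.022 × 10²³ × 2.862 × 10^-22) = 2.762 g/cm³ = 2760 kg/m³.

2760 kg/m³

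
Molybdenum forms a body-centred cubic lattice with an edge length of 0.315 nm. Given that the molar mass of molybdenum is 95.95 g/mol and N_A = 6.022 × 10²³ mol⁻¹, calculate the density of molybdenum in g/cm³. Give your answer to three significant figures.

A BCC unit cell contains Z = 2 atoms.
Cell volume: a³ = (0.315 nm)³ = (3.150 × 10^-8 cm)³ = 3.126 × 10^-23 cm³.
ρ = Z·M/(N_A·a³) = 2 × 95.95 / (6.022 × 10²³ × 3.126 × 10^-23) = 10.20 g/cm³.

10.2 g/cm³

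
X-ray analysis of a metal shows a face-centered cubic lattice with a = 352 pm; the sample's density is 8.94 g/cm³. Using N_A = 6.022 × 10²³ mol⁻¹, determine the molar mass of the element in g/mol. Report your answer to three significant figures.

An FCC cell has Z = 4 atoms; a = 3.520 × 10^-8 cm.
M = ρ·N_A·a³/Z = 8.94 × 6.022 × 10²³ × 4.361 × 10^-23 / 4 = 58.7 g/mol.

58.7 g/mol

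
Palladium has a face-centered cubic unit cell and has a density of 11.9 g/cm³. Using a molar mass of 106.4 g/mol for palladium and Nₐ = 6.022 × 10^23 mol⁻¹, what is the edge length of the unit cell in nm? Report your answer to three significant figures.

0.390 nm

With Z = 4 atoms per FCC cell, a³ = Z·M/(N_A·ρ) = 4 × 106.4 / (6.022 × 10²³ × 11.90 g/cm³) = 5.939 × 10^-23 cm³.
a = (5.939 × 10^-23)^(1/3) = 3.902 × 10^-8 cm = 0.390 nm.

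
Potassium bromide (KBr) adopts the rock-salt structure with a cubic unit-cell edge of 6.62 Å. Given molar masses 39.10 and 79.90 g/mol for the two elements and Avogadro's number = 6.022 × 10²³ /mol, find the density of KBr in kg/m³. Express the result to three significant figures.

2720 kg/m³

The rock-salt structure contains Z = 4 formula units per cell; M(KBr) = 39.10 + 79.90 = 119.0 g/mol.
a³ = (6.620 × 10^-8 cm)³ = 2.901 × 10^-22 cm³.
ρ = 4 × 119.0 / (6.022 × 10²³ × 2.901 × 10^-22) = 2.725 g/cm³ = 2720 kg/m³.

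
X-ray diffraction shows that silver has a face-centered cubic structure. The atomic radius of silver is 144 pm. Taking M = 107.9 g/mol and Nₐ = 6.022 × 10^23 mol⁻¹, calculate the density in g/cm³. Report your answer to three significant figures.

In an FCC lattice, atoms touch along the face diagonal, so √2·a = 4r, giving a = 407.3 pm = 4.073 × 10^-8 cm.
With Z = 4, ρ = Z·M/(N_A·a³) = 4 × 107.9 / (6.022 × 10²³ × 6.757 × 10^-23) = 10.61 g/cm³.

10.6 g/cm³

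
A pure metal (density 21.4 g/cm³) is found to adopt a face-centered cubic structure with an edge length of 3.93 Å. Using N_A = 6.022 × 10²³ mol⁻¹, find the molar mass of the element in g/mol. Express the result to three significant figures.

An FCC cell has Z = 4 atoms; a = 3.930 × 10^-8 cm.
M = ρ·N_A·a³/Z = 21.4 × 6.022 × 10²³ × 6.070 × 10^-23 / 4 = 196 g/mol.

196 g/mol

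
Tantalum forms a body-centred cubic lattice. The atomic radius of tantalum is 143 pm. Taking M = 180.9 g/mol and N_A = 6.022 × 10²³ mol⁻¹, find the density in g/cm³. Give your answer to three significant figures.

In a BCC lattice, atoms touch along the body diagonal, so √3·a = 4r, giving a = 330.2 pm = 3.302 × 10^-8 cm.
With Z = 2, ρ = Z·M/(N_A·a³) = 2 × 180.9 / (6.022 × 10²³ × 3.602 × 10^-23) = 16.68 g/cm³.

16.7 g/cm³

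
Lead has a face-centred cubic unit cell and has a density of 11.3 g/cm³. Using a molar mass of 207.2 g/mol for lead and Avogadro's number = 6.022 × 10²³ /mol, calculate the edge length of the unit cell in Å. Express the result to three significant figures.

With Z = 4 atoms per FCC cell, a³ = Z·M/(N_A·ρ) = 4 × 207.2 / (6.022 × 10²³ × 11.30 g/cm³) = 1.218 × 10^-22 cm³.
a = (1.218 × 10^-22)^(1/3) = 4.957 × 10^-8 cm = 4.96 Å.

4.96 Å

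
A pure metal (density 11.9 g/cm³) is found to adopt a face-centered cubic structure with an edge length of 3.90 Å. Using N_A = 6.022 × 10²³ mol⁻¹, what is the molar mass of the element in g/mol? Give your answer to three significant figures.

An FCC cell has Z = 4 atoms; a = 3.900 × 10^-8 cm.
M = ρ·N_A·a³/Z = 11.9 × 6.022 × 10²³ × 5.932 × 10^-23 / 4 = 106 g/mol.

106 g/mol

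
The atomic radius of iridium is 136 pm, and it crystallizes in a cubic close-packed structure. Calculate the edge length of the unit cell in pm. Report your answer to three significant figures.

385 pm

In an FCC lattice, atoms touch along the face diagonal, so √2·a = 4r.
a = 4r/√2 = 4 × 136 / 1.4142 = 385 pm.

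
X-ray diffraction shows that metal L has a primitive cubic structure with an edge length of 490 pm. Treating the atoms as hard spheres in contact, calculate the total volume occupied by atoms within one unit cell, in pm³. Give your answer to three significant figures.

In a simple cubic lattice atoms touch along the cell edge, so a = 2r, so r = 0.5000a = 245.0 pm.
V_atoms = Z × (4/3)πr³ = 1 × (4/3)π × (245.0)³ = 6.16 × 10^7 pm³.

6.16 × 10^7 pm³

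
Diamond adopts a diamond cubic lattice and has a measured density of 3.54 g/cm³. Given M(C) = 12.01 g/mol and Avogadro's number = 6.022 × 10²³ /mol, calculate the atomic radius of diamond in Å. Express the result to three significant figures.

0.770 Å

For a diamond cubic cell (Z = 8), a³ = Z·M/(N_A·ρ) = 8 × 12.01 / (6.022 × 10²³ × 3.540) = 4.507 × 10^-23 cm³, so a = 3.559 × 10^-8 cm = 3.559 Å.
Nearest neighbors lie along the body diagonal with √3·a = 8r, so r = 0.2165 × a = 0.770 Å.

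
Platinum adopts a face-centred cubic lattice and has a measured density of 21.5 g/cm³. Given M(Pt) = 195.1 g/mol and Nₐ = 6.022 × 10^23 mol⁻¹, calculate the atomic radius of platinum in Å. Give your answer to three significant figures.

1.39 Å

For an FCC cell (Z = 4), a³ = Z·M/(N_A·ρ) = 4 × 195.1 / (6.022 × 10²³ × 21.50) = 6.028 × 10^-23 cm³, so a = 3.921 × 10^-8 cm = 3.921 Å.
Atoms touch along the face diagonal, so √2·a = 4r, so r = 0.3536 × a = 1.39 Å.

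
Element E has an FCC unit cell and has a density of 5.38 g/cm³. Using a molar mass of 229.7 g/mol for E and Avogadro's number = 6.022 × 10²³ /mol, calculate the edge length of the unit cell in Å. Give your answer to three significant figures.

6.57 Å

With Z = 4 atoms per FCC cell, a³ = Z·M/(N_A·ρ) = 4 × 229.7 / (6.022 × 10²³ × 5.380 g/cm³) = 2.836 × 10^-22 cm³.
a = (2.836 × 10^-22)^(1/3) = 6.570 × 10^-8 cm = 6.57 Å.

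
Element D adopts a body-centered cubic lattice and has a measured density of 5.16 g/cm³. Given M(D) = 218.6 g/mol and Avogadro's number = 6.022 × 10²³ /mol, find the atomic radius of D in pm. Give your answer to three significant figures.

225 pm

For a BCC cell (Z = 2), a³ = Z·M/(N_A·ρ) = 2 × 218.6 / (6.022 × 10²³ × 5.160) = 1.407 × 10^-22 cm³, so a = 5.201 × 10^-8 cm = 520.1 pm.
Atoms touch along the body diagonal, so √3·a = 4r, so r = 0.4330 × a = 225 pm.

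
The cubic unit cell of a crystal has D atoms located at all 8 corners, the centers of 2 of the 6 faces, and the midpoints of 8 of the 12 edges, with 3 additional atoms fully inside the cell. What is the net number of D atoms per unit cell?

Corner atoms are shared by 8 cells (1/8 each), face atoms by 2 (1/2 each), edge atoms by 4 (1/4 each), interior atoms are unshared.
Net atoms = 8 × 1/8 + 2 × 1/2 + 8 × 1/4 + 3 = 1 + 1 + 2 + 3 = 7.

7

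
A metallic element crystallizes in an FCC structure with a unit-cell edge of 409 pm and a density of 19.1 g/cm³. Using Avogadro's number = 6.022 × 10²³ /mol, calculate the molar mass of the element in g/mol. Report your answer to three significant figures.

197 g/mol

An FCC cell has Z = 4 atoms; a = 4.090 × 10^-8 cm.
M = ρ·N_A·a³/Z = 19.1 × 6.022 × 10²³ × 6.842 × 10^-23 / 4 = 197 g/mol.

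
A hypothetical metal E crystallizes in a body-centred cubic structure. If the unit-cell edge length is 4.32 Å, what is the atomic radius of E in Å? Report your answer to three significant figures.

1.87 Å

In a BCC lattice, atoms touch along the body diagonal, so √3·a = 4r.
r = √3·a/4 = 1.7321 × 4.32 / 4 = 1.87 Å.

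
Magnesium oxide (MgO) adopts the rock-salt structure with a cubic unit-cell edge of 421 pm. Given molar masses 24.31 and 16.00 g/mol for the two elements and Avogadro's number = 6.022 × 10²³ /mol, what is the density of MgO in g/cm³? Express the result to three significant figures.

The rock-salt structure contains Z = 4 formula units per cell; M(MgO) = 24.31 + 16.00 = 40.31 g/mol.
a³ = (4.210 × 10^-8 cm)³ = 7.462 × 10^-23 cm³.
ρ = 4 × 40.31 / (6.022 × 10²³ × 7.462 × 10^-23) = 3.588 g/cm³.

3.59 g/cm³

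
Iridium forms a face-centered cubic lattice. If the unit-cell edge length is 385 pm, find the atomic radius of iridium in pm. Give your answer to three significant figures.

136 pm

In an FCC lattice, atoms touch along the face diagonal, so √2·a = 4r.
r = √2·a/4 = 1.4142 × 385 / 4 = 136 pm.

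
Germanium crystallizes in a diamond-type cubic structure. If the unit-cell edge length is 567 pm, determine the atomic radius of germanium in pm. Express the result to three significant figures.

123 pm

In a diamond cubic lattice, nearest neighbors lie along the body diagonal with √3·a = 8r.
r = √3·a/8 = 1.7321 × 567 / 8 = 123 pm.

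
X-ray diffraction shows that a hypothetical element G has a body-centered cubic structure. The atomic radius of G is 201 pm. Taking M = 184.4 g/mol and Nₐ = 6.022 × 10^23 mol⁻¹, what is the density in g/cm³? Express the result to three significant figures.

6.12 g/cm³

In a BCC lattice, atoms touch along the body diagonal, so √3·a = 4r, giving a = 464.2 pm = 4.642 × 10^-8 cm.
With Z = 2, ρ = Z·M/(N_A·a³) = 2 × 184.4 / (6.022 × 10²³ × 1.000 × 10^-22) = 6.123 g/cm³.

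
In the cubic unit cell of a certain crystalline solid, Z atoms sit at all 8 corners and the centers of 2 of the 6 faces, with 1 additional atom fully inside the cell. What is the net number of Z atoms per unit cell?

Corner atoms are shared by 8 cells (1/8 each), face atoms by 2 (1/2 each), interior atoms are unshared.
Net atoms = 8 × 1/8 + 2 × 1/2 + 1 = 1 + 1 + 1 = 3.

3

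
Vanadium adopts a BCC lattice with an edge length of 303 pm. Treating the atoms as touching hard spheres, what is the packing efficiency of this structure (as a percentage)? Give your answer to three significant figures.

68.0%

In a BCC lattice atoms touch along the body diagonal, so √3·a = 4r, so r = 0.4330a = 131.2 pm.
Packing fraction = Z·(4/3)πr³ / a³ = 2 × (4/3)π × (131.2)³ / (303)³ = 0.6802 = 68.0%.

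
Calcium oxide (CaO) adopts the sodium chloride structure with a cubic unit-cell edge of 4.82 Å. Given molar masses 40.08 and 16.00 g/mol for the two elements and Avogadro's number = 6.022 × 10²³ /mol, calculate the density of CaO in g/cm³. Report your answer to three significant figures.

3.33 g/cm³

The sodium chloride structure contains Z = 4 formula units per cell; M(CaO) = 40.08 + 16.00 = 56.08 g/mol.
a³ = (4.820 × 10^-8 cm)³ = 1.120 × 10^-22 cm³.
ρ = 4 × 56.08 / (6.022 × 10²³ × 1.120 × 10^-22) = 3.326 g/cm³.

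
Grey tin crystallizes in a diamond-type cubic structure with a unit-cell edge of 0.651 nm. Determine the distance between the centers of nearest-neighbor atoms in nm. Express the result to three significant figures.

0.282 nm

In a diamond cubic structure, nearest neighbors lie along the body diagonal with √3·a = 8r; the nearest-neighbor distance equals 2r = 0.4330·a.
d = 0.4330 × 0.651 = 0.282 nm.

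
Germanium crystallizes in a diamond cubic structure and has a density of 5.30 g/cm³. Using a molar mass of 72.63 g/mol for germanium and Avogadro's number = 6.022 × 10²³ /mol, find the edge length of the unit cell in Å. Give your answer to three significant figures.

With Z = 8 atoms per diamond cubic cell, a³ = Z·M/(N_A·ρ) = 8 × 72.63 / (6.022 × 10²³ × 5.300 g/cm³) = 1.820 × 10^-22 cm³.
a = (1.820 × 10^-22)^(1/3) = 5.668 × 10^-8 cm = 5.67 Å.

5.67 Å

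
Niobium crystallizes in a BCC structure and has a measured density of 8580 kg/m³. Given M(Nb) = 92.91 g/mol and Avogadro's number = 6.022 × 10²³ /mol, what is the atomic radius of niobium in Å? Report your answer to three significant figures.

For a BCC cell (Z = 2), a³ = Z·M/(N_A·ρ) = 2 × 92.91 / (6.022 × 10²³ × 8.580) = 3.596 × 10^-23 cm³, so a = 3.301 × 10^-8 cm = 3.301 Å.
Atoms touch along the body diagonal, so √3·a = 4r, so r = 0.4330 × a = 1.43 Å.

1.43 Å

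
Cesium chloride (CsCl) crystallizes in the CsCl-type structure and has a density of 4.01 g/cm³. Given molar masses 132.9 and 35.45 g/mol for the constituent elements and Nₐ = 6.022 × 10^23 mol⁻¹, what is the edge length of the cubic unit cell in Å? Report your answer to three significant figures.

4.12 Å

M(CsCl) = 168.35 g/mol; Z = 1 formula unit per cell.
a³ = Z·M/(N_A·ρ) = 1 × 168.35 / (6.022 × 10²³ × 4.01) = 6.972 × 10^-23 cm³, so a = 4.116 × 10^-8 cm = 4.12 Å.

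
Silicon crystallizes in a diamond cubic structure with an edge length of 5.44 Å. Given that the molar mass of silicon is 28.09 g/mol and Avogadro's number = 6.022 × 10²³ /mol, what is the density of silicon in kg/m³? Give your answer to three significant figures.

A diamond cubic unit cell contains Z = 8 atoms.
Cell volume: a³ = (5.44 Å)³ = (5.440 × 10^-8 cm)³ = 1.610 × 10^-22 cm³.
ρ = Z·M/(N_A·a³) = 8 × 28.09 / (6.022 × 10²³ × 1.610 × 10^-22) = 2.318 g/cm³ = 2320 kg/m³.

2320 kg/m³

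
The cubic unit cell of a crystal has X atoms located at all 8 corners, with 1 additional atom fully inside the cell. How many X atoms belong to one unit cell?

Corner atoms are shared by 8 cells (1/8 each), interior atoms are unshared.
Net atoms = 8 × 1/8 + 1 = 1 + 1 = 2.

2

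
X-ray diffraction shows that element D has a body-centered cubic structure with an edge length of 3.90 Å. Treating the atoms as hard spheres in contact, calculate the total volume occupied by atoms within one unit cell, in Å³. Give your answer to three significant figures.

In a BCC lattice atoms touch along the body diagonal, so √3·a = 4r, so r = 0.4330a = 1.689 Å.
V_atoms = Z × (4/3)πr³ = 2 × (4/3)π × (1.689)³ = 40.3 Å³.

40.3 Å³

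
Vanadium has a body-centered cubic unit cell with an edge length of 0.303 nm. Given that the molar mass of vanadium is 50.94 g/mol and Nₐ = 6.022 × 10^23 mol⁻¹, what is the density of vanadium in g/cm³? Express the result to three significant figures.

6.08 g/cm³

A BCC unit cell contains Z = 2 atoms.
Cell volume: a³ = (0.303 nm)³ = (3.030 × 10^-8 cm)³ = 2.782 × 10^-23 cm³.
ρ = Z·M/(N_A·a³) = 2 × 50.94 / (6.022 × 10²³ × 2.782 × 10^-23) = 6.082 g/cm³.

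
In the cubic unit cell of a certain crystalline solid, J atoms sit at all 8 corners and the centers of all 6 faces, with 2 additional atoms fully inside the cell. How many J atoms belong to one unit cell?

6

Corner atoms are shared by 8 cells (1/8 each), face atoms by 2 (1/2 each), interior atoms are unshared.
Net atoms = 8 × 1/8 + 6 × 1/2 + 2 = 1 + 3 + 2 = 6.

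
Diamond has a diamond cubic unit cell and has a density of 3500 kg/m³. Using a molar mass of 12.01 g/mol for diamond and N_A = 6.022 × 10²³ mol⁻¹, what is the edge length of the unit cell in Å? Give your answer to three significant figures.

With Z = 8 atoms per diamond cubic cell, a³ = Z·M/(N_A·ρ) = 8 × 12.01 / (6.022 × 10²³ × 3.500 g/cm³) = 4.559 × 10^-23 cm³.
a = (4.559 × 10^-23)^(1/3) = 3.572 × 10^-8 cm = 3.57 Å.

3.57 Å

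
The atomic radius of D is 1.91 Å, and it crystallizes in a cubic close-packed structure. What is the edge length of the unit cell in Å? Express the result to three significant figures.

In an FCC lattice, atoms touch along the face diagonal, so √2·a = 4r.
a = 4r/√2 = 4 × 1.91 / 1.4142 = 5.40 Å.

5.40 Å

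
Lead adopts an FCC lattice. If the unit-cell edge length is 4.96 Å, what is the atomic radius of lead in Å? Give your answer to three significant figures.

1.75 Å

In an FCC lattice, atoms touch along the face diagonal, so √2·a = 4r.
r = √2·a/4 = 1.4142 × 4.96 / 4 = 1.75 Å.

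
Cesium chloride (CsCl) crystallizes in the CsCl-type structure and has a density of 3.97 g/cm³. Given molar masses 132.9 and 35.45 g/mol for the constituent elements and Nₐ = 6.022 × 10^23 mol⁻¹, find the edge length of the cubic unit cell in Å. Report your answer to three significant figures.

M(CsCl) = 168.35 g/mol; Z = 1 formula unit per cell.
a³ = Z·M/(N_A·ρ) = 1 × 168.35 / (6.022 × 10²³ × 3.97) = 7.042 × 10^-23 cm³, so a = 4.129 × 10^-8 cm = 4.13 Å.

4.13 Å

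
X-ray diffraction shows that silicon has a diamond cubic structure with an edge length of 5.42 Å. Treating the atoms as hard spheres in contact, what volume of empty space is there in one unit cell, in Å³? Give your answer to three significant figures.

In a diamond cubic lattice nearest neighbors lie along the body diagonal with √3·a = 8r, so r = 0.2165a = 1.173 Å.
V_cell = a³ = 159.2 Å³; V_atoms = 8 × (4/3)πr³ = 54.15 Å³.
Empty space = 159.2 − 54.15 = 105 Å³.

105 Å³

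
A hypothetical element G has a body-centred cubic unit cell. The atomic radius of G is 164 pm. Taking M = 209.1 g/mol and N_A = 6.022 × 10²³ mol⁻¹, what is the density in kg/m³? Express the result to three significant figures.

In a BCC lattice, atoms touch along the body diagonal, so √3·a = 4r, giving a = 378.7 pm = 3.787 × 10^-8 cm.
With Z = 2, ρ = Z·M/(N_A·a³) = 2 × 209.1 / (6.022 × 10²³ × 5.433 × 10^-23) = 12.78 g/cm³ = 12800 kg/m³.

12800 kg/m³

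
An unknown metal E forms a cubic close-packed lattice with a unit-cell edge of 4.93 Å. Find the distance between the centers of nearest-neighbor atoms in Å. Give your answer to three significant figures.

3.49 Å

In an FCC structure, atoms touch along the face diagonal, so √2·a = 4r; the nearest-neighbor distance equals 2r = 0.7071·a.
d = 0.7071 × 4.93 = 3.49 Å.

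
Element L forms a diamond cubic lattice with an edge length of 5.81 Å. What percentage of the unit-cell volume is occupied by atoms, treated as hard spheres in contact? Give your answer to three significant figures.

34.0%

In a diamond cubic lattice nearest neighbors lie along the body diagonal with √3·a = 8r, so r = 0.2165a = 1.258 Å.
Packing fraction = Z·(4/3)πr³ / a³ = 8 × (4/3)π × (1.258)³ / (5.81)³ = 0.3401 = 34.0%.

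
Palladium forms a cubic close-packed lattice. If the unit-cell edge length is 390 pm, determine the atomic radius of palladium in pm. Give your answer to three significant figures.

In an FCC lattice, atoms touch along the face diagonal, so √2·a = 4r.
r = √2·a/4 = 1.4142 × 390 / 4 = 138 pm.

138 pm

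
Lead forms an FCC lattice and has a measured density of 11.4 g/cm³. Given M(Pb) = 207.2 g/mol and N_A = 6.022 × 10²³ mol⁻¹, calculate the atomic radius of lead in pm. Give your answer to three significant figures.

175 pm

For an FCC cell (Z = 4), a³ = Z·M/(N_A·ρ) = 4 × 207.2 / (6.022 × 10²³ × 11.40) = 1.207 × 10^-22 cm³, so a = 4.942 × 10^-8 cm = 494.2 pm.
Atoms touch along the face diagonal, so √2·a = 4r, so r = 0.3536 × a = 175 pm.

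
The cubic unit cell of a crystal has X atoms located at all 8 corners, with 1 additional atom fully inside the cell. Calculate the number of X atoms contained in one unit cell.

2

Corner atoms are shared by 8 cells (1/8 each), interior atoms are unshared.
Net atoms = 8 × 1/8 + 1 = 1 + 1 = 2.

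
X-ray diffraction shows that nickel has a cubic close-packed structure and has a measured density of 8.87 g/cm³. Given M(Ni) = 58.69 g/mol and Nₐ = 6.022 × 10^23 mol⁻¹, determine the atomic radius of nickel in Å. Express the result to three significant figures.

For an FCC cell (Z = 4), a³ = Z·M/(N_A·ρ) = 4 × 58.69 / (6.022 × 10²³ × 8.870) = 4.395 × 10^-23 cm³, so a = 3.529 × 10^-8 cm = 3.529 Å.
Atoms touch along the face diagonal, so √2·a = 4r, so r = 0.3536 × a = 1.25 Å.

1.25 Å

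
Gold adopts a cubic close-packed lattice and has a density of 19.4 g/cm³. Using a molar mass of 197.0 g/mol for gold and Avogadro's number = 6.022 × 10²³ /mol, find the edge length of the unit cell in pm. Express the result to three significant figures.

407 pm

With Z = 4 atoms per FCC cell, a³ = Z·M/(N_A·ρ) = 4 × 197.0 / (6.022 × 10²³ × 19.40 g/cm³) = 6.745 × 10^-23 cm³.
a = (6.745 × 10^-23)^(1/3) = 4.071 × 10^-8 cm = 407 pm.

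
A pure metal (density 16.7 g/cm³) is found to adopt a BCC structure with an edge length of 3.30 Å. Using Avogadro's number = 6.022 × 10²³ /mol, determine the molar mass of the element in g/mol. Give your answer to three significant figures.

181 g/mol

A BCC cell has Z = 2 atoms; a = 3.300 × 10^-8 cm.
M = ρ·N_A·a³/Z = 16.7 × 6.022 × 10²³ × 3.594 × 10^-23 / 2 = 181 g/mol.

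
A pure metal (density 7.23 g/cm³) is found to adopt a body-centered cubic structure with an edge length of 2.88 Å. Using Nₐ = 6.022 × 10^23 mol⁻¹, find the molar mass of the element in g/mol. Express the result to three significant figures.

52.0 g/mol

A BCC cell has Z = 2 atoms; a = 2.880 × 10^-8 cm.
M = ρ·N_A·a³/Z = 7.23 × 6.022 × 10²³ × 2.389 × 10^-23 / 2 = 52.0 g/mol.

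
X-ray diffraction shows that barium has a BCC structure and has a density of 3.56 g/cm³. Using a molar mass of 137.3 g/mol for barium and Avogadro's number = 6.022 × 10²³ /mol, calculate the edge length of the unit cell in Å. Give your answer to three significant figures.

5.04 Å

With Z = 2 atoms per BCC cell, a³ = Z·M/(N_A·ρ) = 2 × 137.3 / (6.022 × 10²³ × 3.560 g/cm³) = 1.281 × 10^-22 cm³.
a = (1.281 × 10^-22)^(1/3) = 5.041 × 10^-8 cm = 5.04 Å.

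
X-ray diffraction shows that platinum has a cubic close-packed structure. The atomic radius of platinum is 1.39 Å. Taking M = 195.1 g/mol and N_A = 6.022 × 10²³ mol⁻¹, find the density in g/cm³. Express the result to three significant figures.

In an FCC lattice, atoms touch along the face diagonal, so √2·a = 4r, giving a = 3.932 Å = 3.932 × 10^-8 cm.
With Z = 4, ρ = Z·M/(N_A·a³) = 4 × 195.1 / (6.022 × 10²³ × 6.077 × 10^-23) = 21.33 g/cm³.

21.3 g/cm³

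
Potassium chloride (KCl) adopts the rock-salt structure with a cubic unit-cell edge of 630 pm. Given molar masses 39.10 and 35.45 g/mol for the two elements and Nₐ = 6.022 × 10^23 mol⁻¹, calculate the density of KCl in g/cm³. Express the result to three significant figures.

The rock-salt structure contains Z = 4 formula units per cell; M(KCl) = 39.10 + 35.45 = 74.55 g/mol.
a³ = (6.300 × 10^-8 cm)³ = 2.500 × 10^-22 cm³.
ρ = 4 × 74.55 / (6.022 × 10²³ × 2.500 × 10^-22) = 1.980 g/cm³.

1.98 g/cm³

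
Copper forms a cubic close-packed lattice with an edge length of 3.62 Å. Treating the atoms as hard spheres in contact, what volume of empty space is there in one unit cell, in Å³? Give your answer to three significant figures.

In an FCC lattice atoms touch along the face diagonal, so √2·a = 4r, so r = 0.3536a = 1.280 Å.
V_cell = a³ = 47.44 Å³; V_atoms = 4 × (4/3)πr³ = 35.13 Å³.
Empty space = 47.44 − 35.13 = 12.3 Å³.

12.3 Å³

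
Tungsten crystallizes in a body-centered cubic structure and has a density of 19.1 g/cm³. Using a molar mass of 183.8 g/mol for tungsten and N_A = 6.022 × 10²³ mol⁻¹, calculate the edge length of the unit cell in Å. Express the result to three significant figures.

With Z = 2 atoms per BCC cell, a³ = Z·M/(N_A·ρ) = 2 × 183.8 / (6.022 × 10²³ × 19.10 g/cm³) = 3.196 × 10^-23 cm³.
a = (3.196 × 10^-23)^(1/3) = 3.173 × 10^-8 cm = 3.17 Å.

3.17 Å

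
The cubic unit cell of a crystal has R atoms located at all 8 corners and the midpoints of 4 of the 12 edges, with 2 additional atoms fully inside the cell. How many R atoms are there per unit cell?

Corner atoms are shared by 8 cells (1/8 each), edge atoms by 4 (1/4 each), interior atoms are unshared.
Net atoms = 8 × 1/8 + 4 × 1/4 + 2 = 1 + 1 + 2 = 4.

4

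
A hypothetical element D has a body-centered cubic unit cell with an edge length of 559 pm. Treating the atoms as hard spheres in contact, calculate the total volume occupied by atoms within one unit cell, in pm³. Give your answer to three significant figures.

In a BCC lattice atoms touch along the body diagonal, so √3·a = 4r, so r = 0.4330a = 242.1 pm.
V_atoms = Z × (4/3)πr³ = 2 × (4/3)π × (242.1)³ = 1.19 × 10^8 pm³.

1.19 × 10^8 pm³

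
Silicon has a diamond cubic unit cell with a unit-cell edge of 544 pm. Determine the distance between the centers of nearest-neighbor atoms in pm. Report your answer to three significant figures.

236 pm

In a diamond cubic structure, nearest neighbors lie along the body diagonal with √3·a = 8r; the nearest-neighbor distance equals 2r = 0.4330·a.
d = 0.4330 × 544 = 236 pm.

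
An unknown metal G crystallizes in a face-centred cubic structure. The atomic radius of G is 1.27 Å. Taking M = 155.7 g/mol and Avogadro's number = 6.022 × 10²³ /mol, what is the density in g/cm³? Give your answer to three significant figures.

In an FCC lattice, atoms touch along the face diagonal, so √2·a = 4r, giving a = 3.592 Å = 3.592 × 10^-8 cm.
With Z = 4, ρ = Z·M/(N_A·a³) = 4 × 155.7 / (6.022 × 10²³ × 4.635 × 10^-23) = 22.31 g/cm³.

22.3 g/cm³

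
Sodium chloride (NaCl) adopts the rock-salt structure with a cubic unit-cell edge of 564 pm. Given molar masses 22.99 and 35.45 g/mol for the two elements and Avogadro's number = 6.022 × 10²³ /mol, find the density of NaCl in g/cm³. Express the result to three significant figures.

The rock-salt structure contains Z = 4 formula units per cell; M(NaCl) = 22.99 + 35.45 = 58.44 g/mol.
a³ = (5.640 × 10^-8 cm)³ = 1.794 × 10^-22 cm³.
ρ = 4 × 58.44 / (6.022 × 10²³ × 1.794 × 10^-22) = 2.164 g/cm³.

2.16 g/cm³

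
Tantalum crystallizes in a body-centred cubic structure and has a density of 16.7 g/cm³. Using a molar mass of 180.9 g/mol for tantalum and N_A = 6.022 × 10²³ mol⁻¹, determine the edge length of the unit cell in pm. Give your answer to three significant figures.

330 pm

With Z = 2 atoms per BCC cell, a³ = Z·M/(N_A·ρ) = 2 × 180.9 / (6.022 × 10²³ × 16.70 g/cm³) = 3.598 × 10^-23 cm³.
a = (3.598 × 10^-23)^(1/3) = 3.301 × 10^-8 cm = 330 pm.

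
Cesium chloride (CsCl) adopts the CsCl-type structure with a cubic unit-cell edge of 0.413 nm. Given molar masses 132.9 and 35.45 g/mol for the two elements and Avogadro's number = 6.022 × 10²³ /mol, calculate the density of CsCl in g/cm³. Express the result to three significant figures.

The CsCl-type structure contains Z = 1 formula unit per cell; M(CsCl) = 132.9 + 35.45 = 168.35 g/mol.
a³ = (4.130 × 10^-8 cm)³ = 7.044 × 10^-23 cm³.
ρ = 1 × 168.35 / (6.022 × 10²³ × 7.044 × 10^-23) = 3.968 g/cm³.

3.97 g/cm³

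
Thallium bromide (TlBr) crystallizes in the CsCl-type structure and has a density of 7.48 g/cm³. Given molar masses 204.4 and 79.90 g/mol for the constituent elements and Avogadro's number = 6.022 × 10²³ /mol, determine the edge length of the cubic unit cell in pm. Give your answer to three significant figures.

398 pm

M(TlBr) = 284.3 g/mol; Z = 1 formula unit per cell.
a³ = Z·M/(N_A·ρ) = 1 × 284.3 / (6.022 × 10²³ × 7.48) = 6.312 × 10^-23 cm³, so a = 3.981 × 10^-8 cm = 398 pm.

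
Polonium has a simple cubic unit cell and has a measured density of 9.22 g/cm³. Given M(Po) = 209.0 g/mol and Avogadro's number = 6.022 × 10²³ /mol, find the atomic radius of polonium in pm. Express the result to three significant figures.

168 pm

For a simple cubic cell (Z = 1), a³ = Z·M/(N_A·ρ) = 1 × 209.0 / (6.022 × 10²³ × 9.220) = 3.764 × 10^-23 cm³, so a = 3.351 × 10^-8 cm = 335.1 pm.
Atoms touch along the cell edge, so a = 2r, so r = 0.5000 × a = 168 pm.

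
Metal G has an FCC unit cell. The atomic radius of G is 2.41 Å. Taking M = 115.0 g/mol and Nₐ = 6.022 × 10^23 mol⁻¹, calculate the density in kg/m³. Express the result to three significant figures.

2410 kg/m³

In an FCC lattice, atoms touch along the face diagonal, so √2·a = 4r, giving a = 6.817 Å = 6.817 × 10^-8 cm.
With Z = 4, ρ = Z·M/(N_A·a³) = 4 × 115.0 / (6.022 × 10²³ × 3.167 × 10^-22) = 2.412 g/cm³ = 2410 kg/m³.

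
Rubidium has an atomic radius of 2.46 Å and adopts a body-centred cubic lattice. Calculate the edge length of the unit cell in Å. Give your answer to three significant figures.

5.68 Å

In a BCC lattice, atoms touch along the body diagonal, so √3·a = 4r.
a = 4r/√3 = 4 × 2.46 / 1.7321 = 5.68 Å.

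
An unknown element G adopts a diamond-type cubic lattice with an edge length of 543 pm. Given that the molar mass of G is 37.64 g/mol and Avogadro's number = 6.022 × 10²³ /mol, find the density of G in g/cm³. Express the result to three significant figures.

3.12 g/cm³

A diamond cubic unit cell contains Z = 8 atoms.
Cell volume: a³ = (543 pm)³ = (5.430 × 10^-8 cm)³ = 1.601 × 10^-22 cm³.
ρ = Z·M/(N_A·a³) = 8 × 37.64 / (6.022 × 10²³ × 1.601 × 10^-22) = 3.123 g/cm³.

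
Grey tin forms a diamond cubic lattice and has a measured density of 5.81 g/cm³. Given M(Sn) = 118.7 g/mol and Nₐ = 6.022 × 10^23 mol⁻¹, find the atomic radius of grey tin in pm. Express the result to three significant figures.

For a diamond cubic cell (Z = 8), a³ = Z·M/(N_A·ρ) = 8 × 118.7 / (6.022 × 10²³ × 5.810) = 2.714 × 10^-22 cm³, so a = 6.475 × 10^-8 cm = 647.5 pm.
Nearest neighbors lie along the body diagonal with √3·a = 8r, so r = 0.2165 × a = 140 pm.

140 pm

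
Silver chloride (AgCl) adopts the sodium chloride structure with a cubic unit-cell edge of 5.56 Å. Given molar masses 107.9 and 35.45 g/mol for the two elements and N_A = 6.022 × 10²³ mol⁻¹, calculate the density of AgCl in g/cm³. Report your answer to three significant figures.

5.54 g/cm³

The sodium chloride structure contains Z = 4 formula units per cell; M(AgCl) = 107.9 + 35.45 = 143.35 g/mol.
a³ = (5.560 × 10^-8 cm)³ = 1.719 × 10^-22 cm³.
ρ = 4 × 143.35 / (6.022 × 10²³ × 1.719 × 10^-22) = 5.540 g/cm³.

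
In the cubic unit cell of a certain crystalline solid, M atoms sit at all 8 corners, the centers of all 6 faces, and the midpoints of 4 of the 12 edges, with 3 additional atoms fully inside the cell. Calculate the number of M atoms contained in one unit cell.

8

Corner atoms are shared by 8 cells (1/8 each), face atoms by 2 (1/2 each), edge atoms by 4 (1/4 each), interior atoms are unshared.
Net atoms = 8 × 1/8 + 6 × 1/2 + 4 × 1/4 + 3 = 1 + 3 + 1 + 3 = 8.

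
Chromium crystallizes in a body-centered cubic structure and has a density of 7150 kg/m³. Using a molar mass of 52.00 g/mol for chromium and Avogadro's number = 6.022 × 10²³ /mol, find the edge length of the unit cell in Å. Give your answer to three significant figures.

2.89 Å

With Z = 2 atoms per BCC cell, a³ = Z·M/(N_A·ρ) = 2 × 52.00 / (6.022 × 10²³ × 7.150 g/cm³) = 2.415 × 10^-23 cm³.
a = (2.415 × 10^-23)^(1/3) = 2.891 × 10^-8 cm = 2.89 Å.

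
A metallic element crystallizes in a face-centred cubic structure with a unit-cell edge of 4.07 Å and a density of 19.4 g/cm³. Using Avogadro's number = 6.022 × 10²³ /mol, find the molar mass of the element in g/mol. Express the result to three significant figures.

197 g/mol

An FCC cell has Z = 4 atoms; a = 4.070 × 10^-8 cm.
M = ρ·N_A·a³/Z = 19.4 × 6.022 × 10²³ × 6.742 × 10^-23 / 4 = 197 g/mol.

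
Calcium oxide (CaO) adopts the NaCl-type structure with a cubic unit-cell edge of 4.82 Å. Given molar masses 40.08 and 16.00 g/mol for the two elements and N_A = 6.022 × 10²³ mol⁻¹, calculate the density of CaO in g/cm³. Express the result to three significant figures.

3.33 g/cm³

The NaCl-type structure contains Z = 4 formula units per cell; M(CaO) = 40.08 + 16.00 = 56.08 g/mol.
a³ = (4.820 × 10^-8 cm)³ = 1.120 × 10^-22 cm³.
ρ = 4 × 56.08 / (6.022 × 10²³ × 1.120 × 10^-22) = 3.326 g/cm³.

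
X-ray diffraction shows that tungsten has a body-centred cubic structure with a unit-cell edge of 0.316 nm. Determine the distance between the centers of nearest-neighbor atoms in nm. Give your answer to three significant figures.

In a BCC structure, atoms touch along the body diagonal, so √3·a = 4r; the nearest-neighbor distance equals 2r = 0.8660·a.
d = 0.8660 × 0.316 = 0.274 nm.

0.274 nm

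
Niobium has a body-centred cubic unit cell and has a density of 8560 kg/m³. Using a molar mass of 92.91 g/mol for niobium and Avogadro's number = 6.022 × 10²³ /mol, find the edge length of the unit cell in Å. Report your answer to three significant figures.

With Z = 2 atoms per BCC cell, a³ = Z·M/(N_A·ρ) = 2 × 92.91 / (6.022 × 10²³ × 8.560 g/cm³) = 3.605 × 10^-23 cm³.
a = (3.605 × 10^-23)^(1/3) = 3.303 × 10^-8 cm = 3.30 Å.

3.30 Å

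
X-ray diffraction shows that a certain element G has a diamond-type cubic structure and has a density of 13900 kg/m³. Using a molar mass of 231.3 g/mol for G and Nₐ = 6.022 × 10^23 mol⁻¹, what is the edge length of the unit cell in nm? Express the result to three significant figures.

0.605 nm

With Z = 8 atoms per diamond cubic cell, a³ = Z·M/(N_A·ρ) = 8 × 231.3 / (6.022 × 10²³ × 13.90 g/cm³) = 2.211 × 10^-22 cm³.
a = (2.211 × 10^-22)^(1/3) = 6.046 × 10^-8 cm = 0.605 nm.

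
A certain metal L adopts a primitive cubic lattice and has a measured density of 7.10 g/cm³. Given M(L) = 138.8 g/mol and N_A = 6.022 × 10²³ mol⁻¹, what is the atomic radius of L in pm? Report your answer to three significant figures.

160 pm

For a simple cubic cell (Z = 1), a³ = Z·M/(N_A·ρ) = 1 × 138.8 / (6.022 × 10²³ × 7.100) = 3.246 × 10^-23 cm³, so a = 3.190 × 10^-8 cm = 319.0 pm.
Atoms touch along the cell edge, so a = 2r, so r = 0.5000 × a = 160 pm.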